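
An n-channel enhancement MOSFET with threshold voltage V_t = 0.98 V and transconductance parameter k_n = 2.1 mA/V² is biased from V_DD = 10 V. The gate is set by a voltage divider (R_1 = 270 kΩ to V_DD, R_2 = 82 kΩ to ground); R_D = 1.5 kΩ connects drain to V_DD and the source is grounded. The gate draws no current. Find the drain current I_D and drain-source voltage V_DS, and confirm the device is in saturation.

V_G = V_DD·R_2/(R_1+R_2) = 10×82/352 = 2.33 V. With the source grounded, V_GS = V_G = 2.33 V.
Assume saturation: I_D = (k_n/2)(V_GS − V_t)² = (2.1/2)×(2.33 − 0.98)² = 1.05×1.35² = 1.91 mA.
V_DS = V_DD − I_D·R_D = 10 − 1.91×1.5 = 7.13 V.
Saturation requires V_DS ≥ V_GS − V_t = 1.35 V; 7.13 ≥ 1.35 ✓.

I_D ≈ 1.9 mA, V_DS ≈ 7.1 V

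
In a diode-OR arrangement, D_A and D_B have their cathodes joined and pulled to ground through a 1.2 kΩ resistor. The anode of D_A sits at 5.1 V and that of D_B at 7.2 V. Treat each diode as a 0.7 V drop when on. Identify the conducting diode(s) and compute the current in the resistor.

Only D_B conducts; I_R ≈ 5.4 mA

Assume both conduct. Then node N would need to be at both 5.1−0.7 = 4.4 V and 7.2−0.7 = 6.5 V, which is impossible.
Assume only D_B conducts: V_N = 7.2 − 0.7 = 6.5 V, so I_R = 6.5/1.2 = 5.42 mA.
Check D_A: its anode-to-cathode voltage is 5.1 − 6.5 = -1.4 V < 0.7 V, so it is off. The assumption is consistent.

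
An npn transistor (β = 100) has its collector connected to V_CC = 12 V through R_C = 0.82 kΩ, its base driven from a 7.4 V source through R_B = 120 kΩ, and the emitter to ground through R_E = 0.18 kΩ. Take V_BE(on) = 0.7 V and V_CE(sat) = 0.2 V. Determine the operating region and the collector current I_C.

active; I_C ≈ 4.8 mA

Assume active. Base-emitter loop: I_B = (V_BB − V_BE)/(R_B + (β+1)R_E) = (7.4 − 0.7)/(120 + 101×0.18) = 0.0485 mA.
I_C = β·I_B = 100×0.0485 = 4.85 mA.
V_CE = V_CC − I_C·R_C − I_E·R_E = 12 − 4.85×0.82 − 4.9×0.18 = 7.14 V > V_CE(sat), so the active-region assumption holds.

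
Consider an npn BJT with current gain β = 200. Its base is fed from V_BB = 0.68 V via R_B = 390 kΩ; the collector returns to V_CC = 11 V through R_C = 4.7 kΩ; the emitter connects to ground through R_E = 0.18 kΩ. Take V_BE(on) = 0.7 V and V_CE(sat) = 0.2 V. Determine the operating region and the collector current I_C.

V_BB = 0.68 V ≤ V_BE(on) = 0.7 V, so the base-emitter junction is not forward biased.
The transistor is in cutoff: I_B = I_C = 0.

cutoff; I_C ≈ 0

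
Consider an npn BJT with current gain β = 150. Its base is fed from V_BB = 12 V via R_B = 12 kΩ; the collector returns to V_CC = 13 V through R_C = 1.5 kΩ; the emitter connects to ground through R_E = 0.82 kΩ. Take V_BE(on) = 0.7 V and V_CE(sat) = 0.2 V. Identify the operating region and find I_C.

saturation; I_C ≈ 5.3 mA

Assume active: I_B = (12 − 0.7)/(12 + 151×0.82) = 0.0832 mA, I_C = β·I_B = 12.5 mA.
Then V_CE = 13 − 12.5×1.5 − 12.6×0.82 = -16 V < 0.2 V — the active assumption fails.
Re-solve with V_CE = 0.2 V. KCL at the emitter: V_E/R_E = (V_BB−0.7−V_E)/R_B + (V_CC−0.2−V_E)/R_C, giving V_E = 4.81 V.
I_C = (V_CC − 0.2 − V_E)/R_C = (12.8 − 4.81)/1.5 = 5.33 mA.
Check: I_B = (11.3 − 4.81)/12 = 0.541 mA, and β·I_B = 81.1 mA > I_C, confirming saturation.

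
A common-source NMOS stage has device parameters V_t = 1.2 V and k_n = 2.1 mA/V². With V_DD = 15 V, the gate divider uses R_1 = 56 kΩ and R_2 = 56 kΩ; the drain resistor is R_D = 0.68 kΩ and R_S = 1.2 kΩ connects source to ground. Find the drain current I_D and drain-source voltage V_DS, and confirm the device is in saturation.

V_G = V_DD·R_2/(R_1+R_2) = 15×56/112 = 7.5 V.
Assume saturation: I_D = (k_n/2)(V_GS − V_t)² with V_GS = V_G − I_D·R_S = 7.5 − 1.2·I_D.
Substituting gives 1.51·I_D² − 16.9·I_D + 41.7 = 0, with roots I_D = 3.69 or 7.47 mA.
The root I_D = 7.47 mA gives V_GS = -1.47 V ≤ V_t, so take I_D = 3.69 mA.
Then V_GS = 3.07 V and V_DS = V_DD − I_D(R_D+R_S) = 15 − 3.69×1.88 = 8.07 V.
Saturation requires V_DS ≥ V_GS − V_t = 1.87 V; 8.07 ≥ 1.87 ✓.

I_D ≈ 3.7 mA, V_DS ≈ 8.1 V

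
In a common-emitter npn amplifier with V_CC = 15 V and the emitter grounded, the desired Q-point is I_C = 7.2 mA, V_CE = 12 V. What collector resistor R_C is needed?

R_C ≈ 0.42 kΩ

Collector loop: V_CC = I_C·R_C + V_CE.
R_C = (V_CC − V_CE)/I_C = (15 − 12)/7.2 = 0.417 kΩ.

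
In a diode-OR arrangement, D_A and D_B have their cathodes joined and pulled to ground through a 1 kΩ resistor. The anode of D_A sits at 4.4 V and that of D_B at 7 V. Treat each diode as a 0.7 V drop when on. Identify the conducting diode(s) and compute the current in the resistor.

Assume both conduct. Then node N would need to be at both 4.4−0.7 = 3.7 V and 7−0.7 = 6.3 V, which is impossible.
Assume only D_B conducts: V_N = 7 − 0.7 = 6.3 V, so I_R = 6.3/1 = 6.3 mA.
Check D_A: its anode-to-cathode voltage is 4.4 − 6.3 = -1.9 V < 0.7 V, so it is off. The assumption is consistent.

Only D_B conducts; I_R ≈ 6.3 mA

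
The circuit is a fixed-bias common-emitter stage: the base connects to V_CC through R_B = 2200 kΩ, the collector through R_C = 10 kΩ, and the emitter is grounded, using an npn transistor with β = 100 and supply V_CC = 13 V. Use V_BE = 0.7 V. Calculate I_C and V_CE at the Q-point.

I_C ≈ 0.56 mA, V_CE ≈ 7.4 V

Base loop: V_CC = I_B·R_B + V_BE, so I_B = (13 − 0.7)/2200 kΩ = 0.00559 mA.
In the active region I_C = β·I_B = 100 × 0.00559 = 0.559 mA.
Collector loop: V_CE = V_CC − I_C·R_C = 13 − 0.559×10 = 7.41 V.
Since V_CE = 7.41 V > V_CE(sat) ≈ 0.2 V, the transistor is in the active region as assumed.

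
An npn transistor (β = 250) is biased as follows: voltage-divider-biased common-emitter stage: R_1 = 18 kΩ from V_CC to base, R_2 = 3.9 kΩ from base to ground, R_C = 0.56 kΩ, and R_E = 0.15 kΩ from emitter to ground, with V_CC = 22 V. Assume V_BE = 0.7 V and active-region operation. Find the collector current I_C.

Thevenize the base divider: V_Th = V_CC·R_2/(R_1+R_2) = 22×3.9/21.9 = 3.92 V, R_Th = R_1‖R_2 = 3.21 kΩ.
Base-emitter loop: V_Th = I_B·R_Th + V_BE + (β+1)I_B·R_E, so I_B = (3.92 − 0.7) / (3.21 + 251×0.15) = 0.0788 mA.
I_C = β·I_B = 250×0.0788 = 19.7 mA, and I_E = (β+1)I_B = 19.8 mA.
V_CE = V_CC − I_C·R_C − I_E·R_E = 22 − 19.7×0.56 − 19.8×0.15 = 8.01 V.
V_CE = 8.01 V > 0.2 V confirms active-region operation.

I_C ≈ 20 mA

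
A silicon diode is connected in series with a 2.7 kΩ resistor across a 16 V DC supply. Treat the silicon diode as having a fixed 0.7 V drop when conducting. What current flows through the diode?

I ≈ 5.7 mA

KVL around the loop: 16 = V_D + I·R = 0.7 + I × 2.7 kΩ.
So I = (16 − 0.7) / 2.7 kΩ = 15.3 / 2.7 = 5.67 mA.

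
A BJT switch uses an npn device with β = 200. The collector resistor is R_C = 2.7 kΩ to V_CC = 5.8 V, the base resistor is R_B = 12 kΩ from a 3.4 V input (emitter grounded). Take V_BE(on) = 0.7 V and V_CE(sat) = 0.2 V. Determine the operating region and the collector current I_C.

Assume active: I_B = (3.4 − 0.7)/12 = 0.225 mA, giving I_C = β·I_B = 45 mA.
But then V_CE = 5.8 − 45×2.7 = -116 V < V_CE(sat) = 0.2 V — impossible in the active region.
So the transistor is saturated. With V_CE = 0.2 V, I_C = (V_CC − 0.2)/R_C = 5.6/2.7 = 2.07 mA.
Check: β·I_B = 45 mA > I_C = 2.07 mA, confirming saturation.

saturation; I_C ≈ 2.1 mA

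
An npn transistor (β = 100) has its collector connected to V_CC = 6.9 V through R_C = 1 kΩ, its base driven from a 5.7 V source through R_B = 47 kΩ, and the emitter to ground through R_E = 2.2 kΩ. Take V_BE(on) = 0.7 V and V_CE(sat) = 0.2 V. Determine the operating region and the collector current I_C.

Assume active. Base-emitter loop: I_B = (V_BB − V_BE)/(R_B + (β+1)R_E) = (5.7 − 0.7)/(47 + 101×2.2) = 0.0186 mA.
I_C = β·I_B = 100×0.0186 = 1.86 mA.
V_CE = V_CC − I_C·R_C − I_E·R_E = 6.9 − 1.86×1 − 1.88×2.2 = 0.916 V > V_CE(sat), so the active-region assumption holds.

active; I_C ≈ 1.9 mA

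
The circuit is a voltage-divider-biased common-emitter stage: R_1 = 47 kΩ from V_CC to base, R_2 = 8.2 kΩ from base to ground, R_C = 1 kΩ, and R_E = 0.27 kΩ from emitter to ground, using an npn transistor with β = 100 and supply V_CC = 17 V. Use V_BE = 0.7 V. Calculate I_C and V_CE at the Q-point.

I_C ≈ 5.3 mA, V_CE ≈ 10 V

Thevenize the base divider: V_Th = V_CC·R_2/(R_1+R_2) = 17×8.2/55.2 = 2.53 V, R_Th = R_1‖R_2 = 6.98 kΩ.
Base-emitter loop: V_Th = I_B·R_Th + V_BE + (β+1)I_B·R_E, so I_B = (2.53 − 0.7) / (6.98 + 101×0.27) = 0.0533 mA.
I_C = β·I_B = 100×0.0533 = 5.33 mA, and I_E = (β+1)I_B = 5.38 mA.
V_CE = V_CC − I_C·R_C − I_E·R_E = 17 − 5.33×1 − 5.38×0.27 = 10.2 V.
V_CE = 10.2 V > 0.2 V confirms active-region operation.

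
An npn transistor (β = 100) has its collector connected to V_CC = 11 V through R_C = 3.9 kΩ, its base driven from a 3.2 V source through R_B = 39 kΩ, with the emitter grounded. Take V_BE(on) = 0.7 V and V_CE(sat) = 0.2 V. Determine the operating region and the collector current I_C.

Assume active: I_B = (3.2 − 0.7)/39 = 0.0641 mA, giving I_C = β·I_B = 6.41 mA.
But then V_CE = 11 − 6.41×3.9 = -14 V < V_CE(sat) = 0.2 V — impossible in the active region.
So the transistor is saturated. With V_CE = 0.2 V, I_C = (V_CC − 0.2)/R_C = 10.8/3.9 = 2.77 mA.
Check: β·I_B = 6.41 mA > I_C = 2.77 mA, confirming saturation.

saturation; I_C ≈ 2.8 mA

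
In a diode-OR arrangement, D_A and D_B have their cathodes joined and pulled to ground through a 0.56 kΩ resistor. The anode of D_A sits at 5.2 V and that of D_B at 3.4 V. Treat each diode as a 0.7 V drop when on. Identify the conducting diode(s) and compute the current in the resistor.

Assume both conduct. Then node N would need to be at both 5.2−0.7 = 4.5 V and 3.4−0.7 = 2.7 V, which is impossible.
Assume only D_A conducts: V_N = 5.2 − 0.7 = 4.5 V, so I_R = 4.5/0.56 = 8.04 mA.
Check D_B: its anode-to-cathode voltage is 3.4 − 4.5 = -1.1 V < 0.7 V, so it is off. The assumption is consistent.

Only D_A conducts; I_R ≈ 8 mA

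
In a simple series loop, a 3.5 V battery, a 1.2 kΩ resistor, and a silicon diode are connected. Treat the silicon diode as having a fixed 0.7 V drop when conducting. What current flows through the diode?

I ≈ 2.3 mA

KVL around the loop: 3.5 = V_D + I·R = 0.7 + I × 1.2 kΩ.
So I = (3.5 − 0.7) / 1.2 kΩ = 2.8 / 1.2 = 2.33 mA.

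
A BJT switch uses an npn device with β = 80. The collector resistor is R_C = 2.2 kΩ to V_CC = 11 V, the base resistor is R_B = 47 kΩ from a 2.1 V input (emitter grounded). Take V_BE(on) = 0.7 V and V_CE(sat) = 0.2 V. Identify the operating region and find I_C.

active; I_C ≈ 2.4 mA

Assume active. Base-emitter loop: I_B = (V_BB − V_BE)/R_B = (2.1 − 0.7)/47 = 0.0298 mA.
I_C = β·I_B = 80×0.0298 = 2.38 mA.
V_CE = V_CC − I_C·R_C = 11 − 2.38×2.2 = 5.76 V > V_CE(sat), so the active-region assumption holds.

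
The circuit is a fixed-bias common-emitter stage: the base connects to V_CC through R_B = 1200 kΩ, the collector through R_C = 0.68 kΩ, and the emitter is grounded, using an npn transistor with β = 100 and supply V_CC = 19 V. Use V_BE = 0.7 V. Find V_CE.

Base loop: V_CC = I_B·R_B + V_BE, so I_B = (19 − 0.7)/1200 kΩ = 0.0153 mA.
In the active region I_C = β·I_B = 100 × 0.0153 = 1.53 mA.
Collector loop: V_CE = V_CC − I_C·R_C = 19 − 1.53×0.68 = 18 V.
Since V_CE = 18 V > V_CE(sat) ≈ 0.2 V, the transistor is in the active region as assumed.

V_CE ≈ 18 V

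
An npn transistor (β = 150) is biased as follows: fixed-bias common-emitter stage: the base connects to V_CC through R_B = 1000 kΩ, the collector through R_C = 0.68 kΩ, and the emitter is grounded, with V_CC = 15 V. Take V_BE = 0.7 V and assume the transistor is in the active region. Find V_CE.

V_CE ≈ 14 V

Base loop: V_CC = I_B·R_B + V_BE, so I_B = (15 − 0.7)/1000 kΩ = 0.0143 mA.
In the active region I_C = β·I_B = 150 × 0.0143 = 2.15 mA.
Collector loop: V_CE = V_CC − I_C·R_C = 15 − 2.15×0.68 = 13.5 V.
Since V_CE = 13.5 V > V_CE(sat) ≈ 0.2 V, the transistor is in the active region as assumed.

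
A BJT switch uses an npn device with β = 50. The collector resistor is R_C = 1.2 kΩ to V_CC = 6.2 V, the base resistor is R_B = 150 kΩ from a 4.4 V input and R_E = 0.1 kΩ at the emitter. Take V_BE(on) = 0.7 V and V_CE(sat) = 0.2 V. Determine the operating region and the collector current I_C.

active; I_C ≈ 1.2 mA

Assume active. Base-emitter loop: I_B = (V_BB − V_BE)/(R_B + (β+1)R_E) = (4.4 − 0.7)/(150 + 51×0.1) = 0.0239 mA.
I_C = β·I_B = 50×0.0239 = 1.19 mA.
V_CE = V_CC − I_C·R_C − I_E·R_E = 6.2 − 1.19×1.2 − 1.22×0.1 = 4.65 V > V_CE(sat), so the active-region assumption holds.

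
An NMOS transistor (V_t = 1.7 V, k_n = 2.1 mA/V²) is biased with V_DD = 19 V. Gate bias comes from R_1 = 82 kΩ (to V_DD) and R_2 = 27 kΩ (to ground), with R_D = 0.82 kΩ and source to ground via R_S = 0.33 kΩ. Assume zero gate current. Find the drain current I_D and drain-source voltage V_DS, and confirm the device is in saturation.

V_G = V_DD·R_2/(R_1+R_2) = 19×27/109 = 4.71 V.
Assume saturation: I_D = (k_n/2)(V_GS − V_t)² with V_GS = V_G − I_D·R_S = 4.71 − 0.33·I_D.
Substituting gives 0.114·I_D² − 3.08·I_D + 9.49 = 0, with roots I_D = 3.54 or 23.4 mA.
The root I_D = 23.4 mA gives V_GS = -3.02 V ≤ V_t, so take I_D = 3.54 mA.
Then V_GS = 3.54 V and V_DS = V_DD − I_D(R_D+R_S) = 19 − 3.54×1.15 = 14.9 V.
Saturation requires V_DS ≥ V_GS − V_t = 1.84 V; 14.9 ≥ 1.84 ✓.

I_D ≈ 3.5 mA, V_DS ≈ 15 V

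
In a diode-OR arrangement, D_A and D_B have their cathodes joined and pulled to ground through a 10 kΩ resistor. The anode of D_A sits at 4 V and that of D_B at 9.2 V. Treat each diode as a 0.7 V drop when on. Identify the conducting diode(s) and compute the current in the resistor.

Only D_B conducts; I_R ≈ 0.85 mA

Assume both conduct. Then node N would need to be at both 4−0.7 = 3.3 V and 9.2−0.7 = 8.5 V, which is impossible.
Assume only D_B conducts: V_N = 9.2 − 0.7 = 8.5 V, so I_R = 8.5/10 = 0.85 mA.
Check D_A: its anode-to-cathode voltage is 4 − 8.5 = -4.5 V < 0.7 V, so it is off. The assumption is consistent.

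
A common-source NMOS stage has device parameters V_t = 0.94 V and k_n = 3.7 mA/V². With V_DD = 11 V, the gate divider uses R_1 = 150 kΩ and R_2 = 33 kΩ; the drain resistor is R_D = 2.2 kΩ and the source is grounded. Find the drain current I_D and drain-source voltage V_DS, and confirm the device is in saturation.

V_G = V_DD·R_2/(R_1+R_2) = 11×33/183 = 1.98 V. With the source grounded, V_GS = V_G = 1.98 V.
Assume saturation: I_D = (k_n/2)(V_GS − V_t)² = (3.7/2)×(1.98 − 0.94)² = 1.85×1.04² = 2.01 mA.
V_DS = V_DD − I_D·R_D = 11 − 2.01×2.2 = 6.57 V.
Saturation requires V_DS ≥ V_GS − V_t = 1.04 V; 6.57 ≥ 1.04 ✓.

I_D ≈ 2 mA, V_DS ≈ 6.6 V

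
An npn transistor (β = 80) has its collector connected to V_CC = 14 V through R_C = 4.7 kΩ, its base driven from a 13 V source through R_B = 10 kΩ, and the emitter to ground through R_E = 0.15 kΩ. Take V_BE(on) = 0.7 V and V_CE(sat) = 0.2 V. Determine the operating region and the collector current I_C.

saturation; I_C ≈ 2.8 mA

Assume active: I_B = (13 − 0.7)/(10 + 81×0.15) = 0.555 mA, I_C = β·I_B = 44.4 mA.
Then V_CE = 14 − 44.4×4.7 − 45×0.15 = -202 V < 0.2 V — the active assumption fails.
Re-solve with V_CE = 0.2 V. KCL at the emitter: V_E/R_E = (V_BB−0.7−V_E)/R_B + (V_CC−0.2−V_E)/R_C, giving V_E = 0.597 V.
I_C = (V_CC − 0.2 − V_E)/R_C = (13.8 − 0.597)/4.7 = 2.81 mA.
Check: I_B = (12.3 − 0.597)/10 = 1.17 mA, and β·I_B = 93.6 mA > I_C, confirming saturation.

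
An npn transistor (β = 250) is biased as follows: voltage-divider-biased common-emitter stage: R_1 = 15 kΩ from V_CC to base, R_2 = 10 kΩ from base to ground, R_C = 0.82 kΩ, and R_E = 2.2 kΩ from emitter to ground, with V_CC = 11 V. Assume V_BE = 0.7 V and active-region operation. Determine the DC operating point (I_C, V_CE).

Thevenize the base divider: V_Th = V_CC·R_2/(R_1+R_2) = 11×10/25 = 4.4 V, R_Th = R_1‖R_2 = 6 kΩ.
Base-emitter loop: V_Th = I_B·R_Th + V_BE + (β+1)I_B·R_E, so I_B = (4.4 − 0.7) / (6 + 251×2.2) = 0.00663 mA.
I_C = β·I_B = 250×0.00663 = 1.66 mA, and I_E = (β+1)I_B = 1.66 mA.
V_CE = V_CC − I_C·R_C − I_E·R_E = 11 − 1.66×0.82 − 1.66×2.2 = 5.98 V.
V_CE = 5.98 V > 0.2 V confirms active-region operation.

I_C ≈ 1.7 mA, V_CE ≈ 6 V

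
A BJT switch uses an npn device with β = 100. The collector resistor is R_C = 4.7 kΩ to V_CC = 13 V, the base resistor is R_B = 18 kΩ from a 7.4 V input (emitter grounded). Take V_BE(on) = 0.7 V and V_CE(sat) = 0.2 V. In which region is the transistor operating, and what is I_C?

Assume active: I_B = (7.4 − 0.7)/18 = 0.372 mA, giving I_C = β·I_B = 37.2 mA.
But then V_CE = 13 − 37.2×4.7 = -162 V < V_CE(sat) = 0.2 V — impossible in the active region.
So the transistor is saturated. With V_CE = 0.2 V, I_C = (V_CC − 0.2)/R_C = 12.8/4.7 = 2.72 mA.
Check: β·I_B = 37.2 mA > I_C = 2.72 mA, confirming saturation.

saturation; I_C ≈ 2.7 mA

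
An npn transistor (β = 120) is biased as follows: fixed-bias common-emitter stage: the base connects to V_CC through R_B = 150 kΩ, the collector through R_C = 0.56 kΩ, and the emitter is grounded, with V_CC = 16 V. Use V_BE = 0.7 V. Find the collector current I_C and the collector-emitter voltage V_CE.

I_C ≈ 12 mA, V_CE ≈ 9.1 V

Base loop: V_CC = I_B·R_B + V_BE, so I_B = (16 − 0.7)/150 kΩ = 0.102 mA.
In the active region I_C = β·I_B = 120 × 0.102 = 12.2 mA.
Collector loop: V_CE = V_CC − I_C·R_C = 16 − 12.2×0.56 = 9.15 V.
Since V_CE = 9.15 V > V_CE(sat) ≈ 0.2 V, the transistor is in the active region as assumed.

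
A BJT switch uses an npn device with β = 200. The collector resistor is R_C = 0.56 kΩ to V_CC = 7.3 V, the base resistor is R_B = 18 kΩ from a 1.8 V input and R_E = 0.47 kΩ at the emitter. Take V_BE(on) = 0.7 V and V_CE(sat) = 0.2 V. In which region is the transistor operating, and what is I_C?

active; I_C ≈ 2 mA

Assume active. Base-emitter loop: I_B = (V_BB − V_BE)/(R_B + (β+1)R_E) = (1.8 − 0.7)/(18 + 201×0.47) = 0.00978 mA.
I_C = β·I_B = 200×0.00978 = 1.96 mA.
V_CE = V_CC − I_C·R_C − I_E·R_E = 7.3 − 1.96×0.56 − 1.97×0.47 = 5.28 V > V_CE(sat), so the active-region assumption holds.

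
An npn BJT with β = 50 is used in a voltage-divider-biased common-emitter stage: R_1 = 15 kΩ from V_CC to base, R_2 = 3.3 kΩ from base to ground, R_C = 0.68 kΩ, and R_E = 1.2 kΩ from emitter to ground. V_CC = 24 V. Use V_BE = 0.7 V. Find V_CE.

Thevenize the base divider: V_Th = V_CC·R_2/(R_1+R_2) = 24×3.3/18.3 = 4.33 V, R_Th = R_1‖R_2 = 2.7 kΩ.
Base-emitter loop: V_Th = I_B·R_Th + V_BE + (β+1)I_B·R_E, so I_B = (4.33 − 0.7) / (2.7 + 51×1.2) = 0.0568 mA.
I_C = β·I_B = 50×0.0568 = 2.84 mA, and I_E = (β+1)I_B = 2.9 mA.
V_CE = V_CC − I_C·R_C − I_E·R_E = 24 − 2.84×0.68 − 2.9×1.2 = 18.6 V.
V_CE = 18.6 V > 0.2 V confirms active-region operation.

V_CE ≈ 19 V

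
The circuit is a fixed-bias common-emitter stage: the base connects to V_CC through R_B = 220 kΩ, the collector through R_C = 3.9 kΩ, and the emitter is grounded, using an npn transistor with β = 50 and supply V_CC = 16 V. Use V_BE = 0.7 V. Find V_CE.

V_CE ≈ 2.4 V

Base loop: V_CC = I_B·R_B + V_BE, so I_B = (16 − 0.7)/220 kΩ = 0.0695 mA.
In the active region I_C = β·I_B = 50 × 0.0695 = 3.48 mA.
Collector loop: V_CE = V_CC − I_C·R_C = 16 − 3.48×3.9 = 2.44 V.
Since V_CE = 2.44 V > V_CE(sat) ≈ 0.2 V, the transistor is in the active region as assumed.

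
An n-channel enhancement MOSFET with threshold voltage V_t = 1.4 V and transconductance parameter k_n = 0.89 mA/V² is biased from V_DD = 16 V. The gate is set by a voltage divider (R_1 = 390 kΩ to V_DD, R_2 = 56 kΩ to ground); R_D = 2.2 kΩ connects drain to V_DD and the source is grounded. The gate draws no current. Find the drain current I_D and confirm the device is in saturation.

V_G = V_DD·R_2/(R_1+R_2) = 16×56/446 = 2.01 V. With the source grounded, V_GS = V_G = 2.01 V.
Assume saturation: I_D = (k_n/2)(V_GS − V_t)² = (0.89/2)×(2.01 − 1.4)² = 0.445×0.609² = 0.165 mA.
V_DS = V_DD − I_D·R_D = 16 − 0.165×2.2 = 15.6 V.
Saturation requires V_DS ≥ V_GS − V_t = 0.609 V; 15.6 ≥ 0.609 ✓.

I_D ≈ 0.17 mA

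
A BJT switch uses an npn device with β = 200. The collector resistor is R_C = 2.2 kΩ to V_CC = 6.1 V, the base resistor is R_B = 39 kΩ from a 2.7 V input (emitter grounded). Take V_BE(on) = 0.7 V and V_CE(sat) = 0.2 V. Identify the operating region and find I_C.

Assume active: I_B = (2.7 − 0.7)/39 = 0.0513 mA, giving I_C = β·I_B = 10.3 mA.
But then V_CE = 6.1 − 10.3×2.2 = -16.5 V < V_CE(sat) = 0.2 V — impossible in the active region.
So the transistor is saturated. With V_CE = 0.2 V, I_C = (V_CC − 0.2)/R_C = 5.9/2.2 = 2.68 mA.
Check: β·I_B = 10.3 mA > I_C = 2.68 mA, confirming saturation.

saturation; I_C ≈ 2.7 mA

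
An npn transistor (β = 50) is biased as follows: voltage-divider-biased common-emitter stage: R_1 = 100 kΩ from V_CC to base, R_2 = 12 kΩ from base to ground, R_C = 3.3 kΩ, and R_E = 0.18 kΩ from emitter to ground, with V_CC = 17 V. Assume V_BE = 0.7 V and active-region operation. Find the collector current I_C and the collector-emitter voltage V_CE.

Thevenize the base divider: V_Th = V_CC·R_2/(R_1+R_2) = 17×12/112 = 1.82 V, R_Th = R_1‖R_2 = 10.7 kΩ.
Base-emitter loop: V_Th = I_B·R_Th + V_BE + (β+1)I_B·R_E, so I_B = (1.82 − 0.7) / (10.7 + 51×0.18) = 0.0564 mA.
I_C = β·I_B = 50×0.0564 = 2.82 mA, and I_E = (β+1)I_B = 2.87 mA.
V_CE = V_CC − I_C·R_C − I_E·R_E = 17 − 2.82×3.3 − 2.87×0.18 = 7.18 V.
V_CE = 7.18 V > 0.2 V confirms active-region operation.

I_C ≈ 2.8 mA, V_CE ≈ 7.2 V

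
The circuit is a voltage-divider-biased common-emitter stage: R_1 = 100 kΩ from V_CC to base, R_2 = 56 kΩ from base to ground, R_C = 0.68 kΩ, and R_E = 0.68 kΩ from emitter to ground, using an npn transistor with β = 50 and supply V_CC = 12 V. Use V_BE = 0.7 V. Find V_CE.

Thevenize the base divider: V_Th = V_CC·R_2/(R_1+R_2) = 12×56/156 = 4.31 V, R_Th = R_1‖R_2 = 35.9 kΩ.
Base-emitter loop: V_Th = I_B·R_Th + V_BE + (β+1)I_B·R_E, so I_B = (4.31 − 0.7) / (35.9 + 51×0.68) = 0.0511 mA.
I_C = β·I_B = 50×0.0511 = 2.56 mA, and I_E = (β+1)I_B = 2.61 mA.
V_CE = V_CC − I_C·R_C − I_E·R_E = 12 − 2.56×0.68 − 2.61×0.68 = 8.49 V.
V_CE = 8.49 V > 0.2 V confirms active-region operation.

V_CE ≈ 8.5 V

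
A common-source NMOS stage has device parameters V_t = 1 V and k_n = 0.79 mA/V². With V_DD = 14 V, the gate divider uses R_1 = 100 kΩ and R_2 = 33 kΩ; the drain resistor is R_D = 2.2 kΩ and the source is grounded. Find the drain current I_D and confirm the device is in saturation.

I_D ≈ 2.4 mA

V_G = V_DD·R_2/(R_1+R_2) = 14×33/133 = 3.47 V. With the source grounded, V_GS = V_G = 3.47 V.
Assume saturation: I_D = (k_n/2)(V_GS − V_t)² = (0.79/2)×(3.47 − 1)² = 0.395×2.47² = 2.42 mA.
V_DS = V_DD − I_D·R_D = 14 − 2.42×2.2 = 8.68 V.
Saturation requires V_DS ≥ V_GS − V_t = 2.47 V; 8.68 ≥ 2.47 ✓.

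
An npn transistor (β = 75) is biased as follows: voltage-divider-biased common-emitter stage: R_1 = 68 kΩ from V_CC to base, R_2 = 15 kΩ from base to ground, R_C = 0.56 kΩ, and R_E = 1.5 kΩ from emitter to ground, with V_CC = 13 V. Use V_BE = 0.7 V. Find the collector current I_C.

Thevenize the base divider: V_Th = V_CC·R_2/(R_1+R_2) = 13×15/83 = 2.35 V, R_Th = R_1‖R_2 = 12.3 kΩ.
Base-emitter loop: V_Th = I_B·R_Th + V_BE + (β+1)I_B·R_E, so I_B = (2.35 − 0.7) / (12.3 + 76×1.5) = 0.0131 mA.
I_C = β·I_B = 75×0.0131 = 0.98 mA, and I_E = (β+1)I_B = 0.993 mA.
V_CE = V_CC − I_C·R_C − I_E·R_E = 13 − 0.98×0.56 − 0.993×1.5 = 11 V.
V_CE = 11 V > 0.2 V confirms active-region operation.

I_C ≈ 0.98 mA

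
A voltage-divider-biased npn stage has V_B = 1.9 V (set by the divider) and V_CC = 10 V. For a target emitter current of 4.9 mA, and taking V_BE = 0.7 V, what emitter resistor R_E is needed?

V_E = V_B − V_BE = 1.9 − 0.7 = 1.2 V.
R_E = V_E / I_E = 1.2 / 4.9 = 0.245 kΩ.

R_E ≈ 0.24 kΩ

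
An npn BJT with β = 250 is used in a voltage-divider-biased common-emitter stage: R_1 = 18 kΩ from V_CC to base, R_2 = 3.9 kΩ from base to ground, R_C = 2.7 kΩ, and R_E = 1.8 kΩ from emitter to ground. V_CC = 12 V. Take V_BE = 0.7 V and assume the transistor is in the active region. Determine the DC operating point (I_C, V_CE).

Thevenize the base divider: V_Th = V_CC·R_2/(R_1+R_2) = 12×3.9/21.9 = 2.14 V, R_Th = R_1‖R_2 = 3.21 kΩ.
Base-emitter loop: V_Th = I_B·R_Th + V_BE + (β+1)I_B·R_E, so I_B = (2.14 − 0.7) / (3.21 + 251×1.8) = 0.00316 mA.
I_C = β·I_B = 250×0.00316 = 0.79 mA, and I_E = (β+1)I_B = 0.793 mA.
V_CE = V_CC − I_C·R_C − I_E·R_E = 12 − 0.79×2.7 − 0.793×1.8 = 8.44 V.
V_CE = 8.44 V > 0.2 V confirms active-region operation.

I_C ≈ 0.79 mA, V_CE ≈ 8.4 V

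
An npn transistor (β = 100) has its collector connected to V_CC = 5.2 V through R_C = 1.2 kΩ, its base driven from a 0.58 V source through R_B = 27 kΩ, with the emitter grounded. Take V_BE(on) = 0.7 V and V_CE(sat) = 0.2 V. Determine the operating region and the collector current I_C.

V_BB = 0.58 V ≤ V_BE(on) = 0.7 V, so the base-emitter junction is not forward biased.
The transistor is in cutoff: I_B = I_C = 0.

cutoff; I_C ≈ 0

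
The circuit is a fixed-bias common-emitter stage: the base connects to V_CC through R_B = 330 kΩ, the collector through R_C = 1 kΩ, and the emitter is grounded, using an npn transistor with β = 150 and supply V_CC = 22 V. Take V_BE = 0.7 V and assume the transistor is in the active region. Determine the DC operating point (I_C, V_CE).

I_C ≈ 9.7 mA, V_CE ≈ 12 V

Base loop: V_CC = I_B·R_B + V_BE, so I_B = (22 − 0.7)/330 kΩ = 0.0645 mA.
In the active region I_C = β·I_B = 150 × 0.0645 = 9.68 mA.
Collector loop: V_CE = V_CC − I_C·R_C = 22 − 9.68×1 = 12.3 V.
Since V_CE = 12.3 V > V_CE(sat) ≈ 0.2 V, the transistor is in the active region as assumed.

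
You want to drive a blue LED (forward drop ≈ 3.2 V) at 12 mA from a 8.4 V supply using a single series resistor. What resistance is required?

The resistor drops V_S − V_D = 8.4 − 3.2 = 5.2 V at 12 mA.
R = 5.2 V / 12 mA = 0.433 kΩ.

R ≈ 0.43 kΩ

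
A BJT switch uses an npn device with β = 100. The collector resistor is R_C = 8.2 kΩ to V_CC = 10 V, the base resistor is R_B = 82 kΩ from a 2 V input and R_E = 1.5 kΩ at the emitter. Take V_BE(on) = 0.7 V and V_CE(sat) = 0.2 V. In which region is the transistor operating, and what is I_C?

active; I_C ≈ 0.56 mA

Assume active. Base-emitter loop: I_B = (V_BB − V_BE)/(R_B + (β+1)R_E) = (2 − 0.7)/(82 + 101×1.5) = 0.00557 mA.
I_C = β·I_B = 100×0.00557 = 0.557 mA.
V_CE = V_CC − I_C·R_C − I_E·R_E = 10 − 0.557×8.2 − 0.562×1.5 = 4.59 V > V_CE(sat), so the active-region assumption holds.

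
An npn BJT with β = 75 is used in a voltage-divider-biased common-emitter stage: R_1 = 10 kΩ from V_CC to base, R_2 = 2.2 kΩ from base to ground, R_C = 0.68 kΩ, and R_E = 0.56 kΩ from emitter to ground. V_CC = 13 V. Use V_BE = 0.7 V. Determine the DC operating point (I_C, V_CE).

I_C ≈ 2.8 mA, V_CE ≈ 9.5 V

Thevenize the base divider: V_Th = V_CC·R_2/(R_1+R_2) = 13×2.2/12.2 = 2.34 V, R_Th = R_1‖R_2 = 1.8 kΩ.
Base-emitter loop: V_Th = I_B·R_Th + V_BE + (β+1)I_B·R_E, so I_B = (2.34 − 0.7) / (1.8 + 76×0.56) = 0.0371 mA.
I_C = β·I_B = 75×0.0371 = 2.78 mA, and I_E = (β+1)I_B = 2.82 mA.
V_CE = V_CC − I_C·R_C − I_E·R_E = 13 − 2.78×0.68 − 2.82×0.56 = 9.53 V.
V_CE = 9.53 V > 0.2 V confirms active-region operation.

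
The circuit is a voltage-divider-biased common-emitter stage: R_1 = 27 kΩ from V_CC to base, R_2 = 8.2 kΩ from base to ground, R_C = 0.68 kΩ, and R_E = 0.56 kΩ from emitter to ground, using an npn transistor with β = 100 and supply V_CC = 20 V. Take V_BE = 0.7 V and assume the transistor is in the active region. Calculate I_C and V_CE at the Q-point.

Thevenize the base divider: V_Th = V_CC·R_2/(R_1+R_2) = 20×8.2/35.2 = 4.66 V, R_Th = R_1‖R_2 = 6.29 kΩ.
Base-emitter loop: V_Th = I_B·R_Th + V_BE + (β+1)I_B·R_E, so I_B = (4.66 − 0.7) / (6.29 + 101×0.56) = 0.063 mA.
I_C = β·I_B = 100×0.063 = 6.3 mA, and I_E = (β+1)I_B = 6.36 mA.
V_CE = V_CC − I_C·R_C − I_E·R_E = 20 − 6.3×0.68 − 6.36×0.56 = 12.2 V.
V_CE = 12.2 V > 0.2 V confirms active-region operation.

I_C ≈ 6.3 mA, V_CE ≈ 12 V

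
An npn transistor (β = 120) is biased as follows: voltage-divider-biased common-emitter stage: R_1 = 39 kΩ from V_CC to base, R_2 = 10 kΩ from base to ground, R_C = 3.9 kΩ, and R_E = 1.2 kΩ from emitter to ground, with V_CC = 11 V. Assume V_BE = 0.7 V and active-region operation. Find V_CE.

Thevenize the base divider: V_Th = V_CC·R_2/(R_1+R_2) = 11×10/49 = 2.24 V, R_Th = R_1‖R_2 = 7.96 kΩ.
Base-emitter loop: V_Th = I_B·R_Th + V_BE + (β+1)I_B·R_E, so I_B = (2.24 − 0.7) / (7.96 + 121×1.2) = 0.0101 mA.
I_C = β·I_B = 120×0.0101 = 1.21 mA, and I_E = (β+1)I_B = 1.22 mA.
V_CE = V_CC − I_C·R_C − I_E·R_E = 11 − 1.21×3.9 − 1.22×1.2 = 4.81 V.
V_CE = 4.81 V > 0.2 V confirms active-region operation.

V_CE ≈ 4.8 V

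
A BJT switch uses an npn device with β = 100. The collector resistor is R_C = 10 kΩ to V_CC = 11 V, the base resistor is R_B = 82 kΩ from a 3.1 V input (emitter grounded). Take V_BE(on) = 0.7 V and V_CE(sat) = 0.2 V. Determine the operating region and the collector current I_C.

saturation; I_C ≈ 1.1 mA

Assume active: I_B = (3.1 − 0.7)/82 = 0.0293 mA, giving I_C = β·I_B = 2.93 mA.
But then V_CE = 11 − 2.93×10 = -18.3 V < V_CE(sat) = 0.2 V — impossible in the active region.
So the transistor is saturated. With V_CE = 0.2 V, I_C = (V_CC − 0.2)/R_C = 10.8/10 = 1.08 mA.
Check: β·I_B = 2.93 mA > I_C = 1.08 mA, confirming saturation.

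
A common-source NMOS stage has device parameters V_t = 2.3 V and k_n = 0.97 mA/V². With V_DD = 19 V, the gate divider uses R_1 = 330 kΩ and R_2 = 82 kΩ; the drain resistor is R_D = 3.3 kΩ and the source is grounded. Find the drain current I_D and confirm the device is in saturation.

I_D ≈ 1.1 mA

V_G = V_DD·R_2/(R_1+R_2) = 19×82/412 = 3.78 V. With the source grounded, V_GS = V_G = 3.78 V.
Assume saturation: I_D = (k_n/2)(V_GS − V_t)² = (0.97/2)×(3.78 − 2.3)² = 0.485×1.48² = 1.06 mA.
V_DS = V_DD − I_D·R_D = 19 − 1.06×3.3 = 15.5 V.
Saturation requires V_DS ≥ V_GS − V_t = 1.48 V; 15.5 ≥ 1.48 ✓.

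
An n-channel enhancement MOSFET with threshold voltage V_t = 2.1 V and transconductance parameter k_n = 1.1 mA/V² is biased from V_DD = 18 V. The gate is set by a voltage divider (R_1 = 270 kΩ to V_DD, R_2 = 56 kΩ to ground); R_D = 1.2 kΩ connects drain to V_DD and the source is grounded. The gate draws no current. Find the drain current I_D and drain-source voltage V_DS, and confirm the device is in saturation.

I_D ≈ 0.54 mA, V_DS ≈ 17 V

V_G = V_DD·R_2/(R_1+R_2) = 18×56/326 = 3.09 V. With the source grounded, V_GS = V_G = 3.09 V.
Assume saturation: I_D = (k_n/2)(V_GS − V_t)² = (1.1/2)×(3.09 − 2.1)² = 0.55×0.992² = 0.541 mA.
V_DS = V_DD − I_D·R_D = 18 − 0.541×1.2 = 17.4 V.
Saturation requires V_DS ≥ V_GS − V_t = 0.992 V; 17.4 ≥ 0.992 ✓.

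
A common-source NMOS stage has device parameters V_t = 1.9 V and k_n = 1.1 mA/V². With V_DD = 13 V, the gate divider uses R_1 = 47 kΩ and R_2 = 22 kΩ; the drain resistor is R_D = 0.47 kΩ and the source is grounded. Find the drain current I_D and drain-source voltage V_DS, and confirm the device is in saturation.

V_G = V_DD·R_2/(R_1+R_2) = 13×22/69 = 4.14 V. With the source grounded, V_GS = V_G = 4.14 V.
Assume saturation: I_D = (k_n/2)(V_GS − V_t)² = (1.1/2)×(4.14 − 1.9)² = 0.55×2.24² = 2.77 mA.
V_DS = V_DD − I_D·R_D = 13 − 2.77×0.47 = 11.7 V.
Saturation requires V_DS ≥ V_GS − V_t = 2.24 V; 11.7 ≥ 2.24 ✓.

I_D ≈ 2.8 mA, V_DS ≈ 12 V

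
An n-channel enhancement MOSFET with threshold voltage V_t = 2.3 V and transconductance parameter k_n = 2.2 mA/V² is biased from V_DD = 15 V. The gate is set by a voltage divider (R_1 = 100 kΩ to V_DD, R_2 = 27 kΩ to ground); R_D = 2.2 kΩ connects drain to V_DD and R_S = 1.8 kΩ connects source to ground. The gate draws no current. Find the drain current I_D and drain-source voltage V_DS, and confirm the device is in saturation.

V_G = V_DD·R_2/(R_1+R_2) = 15×27/127 = 3.19 V.
Assume saturation: I_D = (k_n/2)(V_GS − V_t)² with V_GS = V_G − I_D·R_S = 3.19 − 1.8·I_D.
Substituting gives 3.56·I_D² − 4.52·I_D + 0.869 = 0, with roots I_D = 0.236 or 1.03 mA.
The root I_D = 1.03 mA gives V_GS = 1.33 V ≤ V_t, so take I_D = 0.236 mA.
Then V_GS = 2.76 V and V_DS = V_DD − I_D(R_D+R_S) = 15 − 0.236×4 = 14.1 V.
Saturation requires V_DS ≥ V_GS − V_t = 0.464 V; 14.1 ≥ 0.464 ✓.

I_D ≈ 0.24 mA, V_DS ≈ 14 V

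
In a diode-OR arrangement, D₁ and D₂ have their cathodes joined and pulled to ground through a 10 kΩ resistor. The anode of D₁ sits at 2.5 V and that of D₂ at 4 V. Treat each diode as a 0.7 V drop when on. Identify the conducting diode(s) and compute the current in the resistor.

Only D₂ conducts; I_R ≈ 0.33 mA

Assume both conduct. Then node N would need to be at both 2.5−0.7 = 1.8 V and 4−0.7 = 3.3 V, which is impossible.
Assume only D₂ conducts: V_N = 4 − 0.7 = 3.3 V, so I_R = 3.3/10 = 0.33 mA.
Check D₁: its anode-to-cathode voltage is 2.5 − 3.3 = -0.8 V < 0.7 V, so it is off. The assumption is consistent.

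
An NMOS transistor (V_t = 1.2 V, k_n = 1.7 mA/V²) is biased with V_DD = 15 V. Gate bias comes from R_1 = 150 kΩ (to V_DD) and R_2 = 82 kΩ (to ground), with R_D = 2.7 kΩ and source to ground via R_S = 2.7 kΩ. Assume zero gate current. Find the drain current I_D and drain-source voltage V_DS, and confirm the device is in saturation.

I_D ≈ 1.1 mA, V_DS ≈ 9.1 V

V_G = V_DD·R_2/(R_1+R_2) = 15×82/232 = 5.3 V.
Assume saturation: I_D = (k_n/2)(V_GS − V_t)² with V_GS = V_G − I_D·R_S = 5.3 − 2.7·I_D.
Substituting gives 6.2·I_D² − 19.8·I_D + 14.3 = 0, with roots I_D = 1.1 or 2.1 mA.
The root I_D = 2.1 mA gives V_GS = -0.372 V ≤ V_t, so take I_D = 1.1 mA.
Then V_GS = 2.34 V and V_DS = V_DD − I_D(R_D+R_S) = 15 − 1.1×5.4 = 9.07 V.
Saturation requires V_DS ≥ V_GS − V_t = 1.14 V; 9.07 ≥ 1.14 ✓.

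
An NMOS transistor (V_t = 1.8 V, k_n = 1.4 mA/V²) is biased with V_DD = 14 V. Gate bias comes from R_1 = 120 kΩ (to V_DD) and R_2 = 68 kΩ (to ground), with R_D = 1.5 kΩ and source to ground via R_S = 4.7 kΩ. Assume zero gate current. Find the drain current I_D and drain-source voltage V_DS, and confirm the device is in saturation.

I_D ≈ 0.51 mA, V_DS ≈ 11 V

V_G = V_DD·R_2/(R_1+R_2) = 14×68/188 = 5.06 V.
Assume saturation: I_D = (k_n/2)(V_GS − V_t)² with V_GS = V_G − I_D·R_S = 5.06 − 4.7·I_D.
Substituting gives 15.5·I_D² − 22.5·I_D + 7.46 = 0, with roots I_D = 0.512 or 0.941 mA.
The root I_D = 0.941 mA gives V_GS = 0.64 V ≤ V_t, so take I_D = 0.512 mA.
Then V_GS = 2.66 V and V_DS = V_DD − I_D(R_D+R_S) = 14 − 0.512×6.2 = 10.8 V.
Saturation requires V_DS ≥ V_GS − V_t = 0.856 V; 10.8 ≥ 0.856 ✓.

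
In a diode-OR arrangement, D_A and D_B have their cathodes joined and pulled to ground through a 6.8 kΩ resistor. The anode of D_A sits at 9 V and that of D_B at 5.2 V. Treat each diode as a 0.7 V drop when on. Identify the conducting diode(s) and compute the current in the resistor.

Only D_A conducts; I_R ≈ 1.2 mA

Assume both conduct. Then node N would need to be at both 9−0.7 = 8.3 V and 5.2−0.7 = 4.5 V, which is impossible.
Assume only D_A conducts: V_N = 9 − 0.7 = 8.3 V, so I_R = 8.3/6.8 = 1.22 mA.
Check D_B: its anode-to-cathode voltage is 5.2 − 8.3 = -3.1 V < 0.7 V, so it is off. The assumption is consistent.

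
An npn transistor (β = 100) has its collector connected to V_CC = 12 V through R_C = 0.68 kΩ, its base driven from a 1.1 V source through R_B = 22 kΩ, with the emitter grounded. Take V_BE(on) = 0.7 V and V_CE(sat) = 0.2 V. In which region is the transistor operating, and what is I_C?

Assume active. Base-emitter loop: I_B = (V_BB − V_BE)/R_B = (1.1 − 0.7)/22 = 0.0182 mA.
I_C = β·I_B = 100×0.0182 = 1.82 mA.
V_CE = V_CC − I_C·R_C = 12 − 1.82×0.68 = 10.8 V > V_CE(sat), so the active-region assumption holds.

active; I_C ≈ 1.8 mA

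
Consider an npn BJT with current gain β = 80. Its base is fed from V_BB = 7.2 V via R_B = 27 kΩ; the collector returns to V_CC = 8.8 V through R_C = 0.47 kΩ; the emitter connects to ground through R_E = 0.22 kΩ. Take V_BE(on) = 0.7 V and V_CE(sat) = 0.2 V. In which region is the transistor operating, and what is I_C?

active; I_C ≈ 12 mA

Assume active. Base-emitter loop: I_B = (V_BB − V_BE)/(R_B + (β+1)R_E) = (7.2 − 0.7)/(27 + 81×0.22) = 0.145 mA.
I_C = β·I_B = 80×0.145 = 11.6 mA.
V_CE = V_CC − I_C·R_C − I_E·R_E = 8.8 − 11.6×0.47 − 11.7×0.22 = 0.763 V > V_CE(sat), so the active-region assumption holds.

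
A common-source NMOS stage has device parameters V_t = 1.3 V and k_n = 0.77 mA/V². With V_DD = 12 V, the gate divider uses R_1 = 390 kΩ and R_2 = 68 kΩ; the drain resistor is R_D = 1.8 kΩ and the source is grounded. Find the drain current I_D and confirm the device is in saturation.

I_D ≈ 0.089 mA

V_G = V_DD·R_2/(R_1+R_2) = 12×68/458 = 1.78 V. With the source grounded, V_GS = V_G = 1.78 V.
Assume saturation: I_D = (k_n/2)(V_GS − V_t)² = (0.77/2)×(1.78 − 1.3)² = 0.385×0.482² = 0.0893 mA.
V_DS = V_DD − I_D·R_D = 12 − 0.0893×1.8 = 11.8 V.
Saturation requires V_DS ≥ V_GS − V_t = 0.482 V; 11.8 ≥ 0.482 ✓.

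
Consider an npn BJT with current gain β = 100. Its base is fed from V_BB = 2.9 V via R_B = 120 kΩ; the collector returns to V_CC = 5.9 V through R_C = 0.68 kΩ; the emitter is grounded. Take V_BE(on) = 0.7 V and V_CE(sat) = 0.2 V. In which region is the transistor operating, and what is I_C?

Assume active. Base-emitter loop: I_B = (V_BB − V_BE)/R_B = (2.9 − 0.7)/120 = 0.0183 mA.
I_C = β·I_B = 100×0.0183 = 1.83 mA.
V_CE = V_CC − I_C·R_C = 5.9 − 1.83×0.68 = 4.65 V > V_CE(sat), so the active-region assumption holds.

active; I_C ≈ 1.8 mA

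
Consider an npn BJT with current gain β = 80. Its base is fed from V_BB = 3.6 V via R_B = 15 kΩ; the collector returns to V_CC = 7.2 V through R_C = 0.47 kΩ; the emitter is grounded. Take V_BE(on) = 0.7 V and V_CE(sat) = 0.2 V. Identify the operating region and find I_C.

Assume active: I_B = (3.6 − 0.7)/15 = 0.193 mA, giving I_C = β·I_B = 15.5 mA.
But then V_CE = 7.2 − 15.5×0.47 = -0.0693 V < V_CE(sat) = 0.2 V — impossible in the active region.
So the transistor is saturated. With V_CE = 0.2 V, I_C = (V_CC − 0.2)/R_C = 7/0.47 = 14.9 mA.
Check: β·I_B = 15.5 mA > I_C = 14.9 mA, confirming saturation.

saturation; I_C ≈ 15 mA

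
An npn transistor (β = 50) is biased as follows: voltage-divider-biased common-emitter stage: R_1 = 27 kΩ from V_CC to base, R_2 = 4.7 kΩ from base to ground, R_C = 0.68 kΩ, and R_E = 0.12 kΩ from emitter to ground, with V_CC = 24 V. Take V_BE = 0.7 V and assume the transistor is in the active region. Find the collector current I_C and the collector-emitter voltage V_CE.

Thevenize the base divider: V_Th = V_CC·R_2/(R_1+R_2) = 24×4.7/31.7 = 3.56 V, R_Th = R_1‖R_2 = 4 kΩ.
Base-emitter loop: V_Th = I_B·R_Th + V_BE + (β+1)I_B·R_E, so I_B = (3.56 − 0.7) / (4 + 51×0.12) = 0.282 mA.
I_C = β·I_B = 50×0.282 = 14.1 mA, and I_E = (β+1)I_B = 14.4 mA.
V_CE = V_CC − I_C·R_C − I_E·R_E = 24 − 14.1×0.68 − 14.4×0.12 = 12.7 V.
V_CE = 12.7 V > 0.2 V confirms active-region operation.

I_C ≈ 14 mA, V_CE ≈ 13 V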